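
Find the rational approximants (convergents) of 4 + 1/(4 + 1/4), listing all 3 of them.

Using the convergent recurrence p_i = a_i*p_{i-1} + p_{i-2}, q_i = a_i*q_{i-1} + q_{i-2} with p_{-2}=0, p_{-1}=1, q_{-2}=1, q_{-1}=0:
  i=0: a_0=4, p_0 = 4*1 + 0 = 4, q_0 = 4*0 + 1 = 1.
  i=1: a_1=4, p_1 = 4*4 + 1 = 17, q_1 = 4*1 + 0 = 4.
  i=2: a_2=4, p_2 = 4*17 + 4 = 72, q_2 = 4*4 + 1 = 17.

4/1, 17/4, 72/17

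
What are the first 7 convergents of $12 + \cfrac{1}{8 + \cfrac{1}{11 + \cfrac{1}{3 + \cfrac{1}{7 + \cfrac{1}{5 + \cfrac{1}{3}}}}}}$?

Using the convergent recurrence p_i = a_i*p_{i-1} + p_{i-2}, q_i = a_i*q_{i-1} + q_{i-2} with p_{-2}=0, p_{-1}=1, q_{-2}=1, q_{-1}=0:
  i=0: a_0=12, p_0 = 12*1 + 0 = 12, q_0 = 12*0 + 1 = 1.
  i=1: a_1=8, p_1 = 8*12 + 1 = 97, q_1 = 8*1 + 0 = 8.
  i=2: a_2=11, p_2 = 11*97 + 12 = 1079, q_2 = 11*8 + 1 = 89.
  i=3: a_3=3, p_3 = 3*1079 + 97 = 3334, q_3 = 3*89 + 8 = 275.
  i=4: a_4=7, p_4 = 7*3334 + 1079 = 24417, q_4 = 7*275 + 89 = 2014.
  i=5: a_5=5, p_5 = 5*24417 + 3334 = 125419, q_5 = 5*2014 + 275 = 10345.
  i=6: a_6=3, p_6 = 3*125419 + 24417 = 400674, q_6 = 3*10345 + 2014 = 33049.

12/1, 97/8, 1079/89, 3334/275, 24417/2014, 125419/10345, 400674/33049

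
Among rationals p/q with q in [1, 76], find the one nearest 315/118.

Expand x = 315/118 as a continued fraction with the Euclidean algorithm:
  315 = 2*118 + 79, so a_0 = 2.
  118 = 1*79 + 39, so a_1 = 1.
  79 = 2*39 + 1, so a_2 = 2.
  39 = 39*1 + 0, so a_3 = 39.
so x = [2; 1, 2, 39].
Convergents (p_i = a_i*p_{i-1} + p_{i-2}, q_i = a_i*q_{i-1} + q_{i-2} with p_{-2}=0, p_{-1}=1, q_{-2}=1, q_{-1}=0), until the denominator exceeds 76:
  i=0: a_0=2, p_0 = 2*1 + 0 = 2, q_0 = 2*0 + 1 = 1.
  i=1: a_1=1, p_1 = 1*2 + 1 = 3, q_1 = 1*1 + 0 = 1.
  i=2: a_2=2, p_2 = 2*3 + 2 = 8, q_2 = 2*1 + 1 = 3.
  i=3: a_3=39, p_3 = 39*8 + 3 = 315, q_3 = 39*3 + 1 = 118.
q_3 = 118 > 76, so the last convergent with denominator <= 76 is p_2/q_2 = 8/3.
The closest fraction with denominator <= 76 is either p_2/q_2 or the intermediate fraction (k*p_2 + p_1)/(k*q_2 + q_1) with the largest k >= 1 whose denominator stays <= 76; these approach x as k grows, and every other convergent or intermediate fraction in range is farther away.
Largest k: floor((76 - q_1)/q_2) = floor((76 - 1)/3) = 25.
That gives (25*8 + 3)/(25*3 + 1) = 203/76.
Compare the errors: |x - 8/3| = |315*3 - 8*118|/(118*3) = 1/354, and |x - 203/76| = |315*76 - 203*118|/(118*76) = 14/8968.
Cross-multiplying, 14*354 = 4956 < 8968 = 1*8968, so 14/8968 is smaller: the intermediate fraction 203/76 is closer to x than 8/3.

203/76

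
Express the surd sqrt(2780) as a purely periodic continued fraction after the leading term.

Write x_i = (sqrt(2780) + m_i)/d_i with (m_0, d_0) = (0, 1). a_0 = floor(sqrt(2780)) = 52, since 52^2 = 2704 <= 2780 < 2809 = 53^2.
Iterate m_{i+1} = d_i*a_i - m_i, d_{i+1} = (2780 - m_{i+1}^2)/d_i, a_{i+1} = floor((a_0 + m_{i+1})/d_{i+1}):
  m_1 = 1*52 - 0 = 52, d_1 = (2780 - 52^2)/1 = 76/1 = 76, a_1 = floor((52 + 52)/76) = 1.
  m_2 = 76*1 - 52 = 24, d_2 = (2780 - 24^2)/76 = 2204/76 = 29, a_2 = floor((52 + 24)/29) = 2.
  m_3 = 29*2 - 24 = 34, d_3 = (2780 - 34^2)/29 = 1624/29 = 56, a_3 = floor((52 + 34)/56) = 1.
  m_4 = 56*1 - 34 = 22, d_4 = (2780 - 22^2)/56 = 2296/56 = 41, a_4 = floor((52 + 22)/41) = 1.
  m_5 = 41*1 - 22 = 19, d_5 = (2780 - 19^2)/41 = 2419/41 = 59, a_5 = floor((52 + 19)/59) = 1.
  m_6 = 59*1 - 19 = 40, d_6 = (2780 - 40^2)/59 = 1180/59 = 20, a_6 = floor((52 + 40)/20) = 4.
  m_7 = 20*4 - 40 = 40, d_7 = (2780 - 40^2)/20 = 1180/20 = 59, a_7 = floor((52 + 40)/59) = 1.
  m_8 = 59*1 - 40 = 19, d_8 = (2780 - 19^2)/59 = 2419/59 = 41, a_8 = floor((52 + 19)/41) = 1.
  m_9 = 41*1 - 19 = 22, d_9 = (2780 - 22^2)/41 = 2296/41 = 56, a_9 = floor((52 + 22)/56) = 1.
  m_10 = 56*1 - 22 = 34, d_10 = (2780 - 34^2)/56 = 1624/56 = 29, a_10 = floor((52 + 34)/29) = 2.
  m_11 = 29*2 - 34 = 24, d_11 = (2780 - 24^2)/29 = 2204/29 = 76, a_11 = floor((52 + 24)/76) = 1.
  m_12 = 76*1 - 24 = 52, d_12 = (2780 - 52^2)/76 = 76/76 = 1, a_12 = floor((52 + 52)/1) = 104.
  m_13 = 1*104 - 52 = 52, d_13 = (2780 - 52^2)/1 = 76/1 = 76: (m_13, d_13) = (m_1, d_1) = (52, 76), so from here the quotients repeat a_1, ..., a_12; the period length is 12.
Hence the expansion of sqrt(2780) is a_0 = 52 followed by the repeating block 1, 2, 1, 1, 1, 4, 1, 1, 1, 2, 1, 104 (period 12).

[52; (1, 2, 1, 1, 1, 4, 1, 1, 1, 2, 1, 104)]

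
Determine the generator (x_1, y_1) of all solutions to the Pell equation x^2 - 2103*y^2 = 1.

(x, y) = (34348, 749)

First expand sqrt(2103) as a continued fraction. With x_i = (sqrt(2103) + m_i)/d_i and (m_0, d_0) = (0, 1): a_0 = floor(sqrt(2103)) = 45, since 45^2 = 2025 <= 2103 < 2116 = 46^2.
Iterate m_{i+1} = d_i*a_i - m_i, d_{i+1} = (2103 - m_{i+1}^2)/d_i, a_{i+1} = floor((a_0 + m_{i+1})/d_{i+1}):
  m_1 = 1*45 - 0 = 45, d_1 = (2103 - 45^2)/1 = 78/1 = 78, a_1 = floor((45 + 45)/78) = 1.
  m_2 = 78*1 - 45 = 33, d_2 = (2103 - 33^2)/78 = 1014/78 = 13, a_2 = floor((45 + 33)/13) = 6.
  m_3 = 13*6 - 33 = 45, d_3 = (2103 - 45^2)/13 = 78/13 = 6, a_3 = floor((45 + 45)/6) = 15.
  m_4 = 6*15 - 45 = 45, d_4 = (2103 - 45^2)/6 = 78/6 = 13, a_4 = floor((45 + 45)/13) = 6.
  m_5 = 13*6 - 45 = 33, d_5 = (2103 - 33^2)/13 = 1014/13 = 78, a_5 = floor((45 + 33)/78) = 1.
  m_6 = 78*1 - 33 = 45, d_6 = (2103 - 45^2)/78 = 78/78 = 1, a_6 = floor((45 + 45)/1) = 90.
  m_7 = 1*90 - 45 = 45, d_7 = (2103 - 45^2)/1 = 78/1 = 78: (m_7, d_7) = (m_1, d_1) = (45, 78), so from here the quotients repeat a_1, ..., a_6; the period length is 6.
So sqrt(2103) = [45; (1, 6, 15, 6, 1, 90)] with period length k = 6.
k is even, so the fundamental solution of x^2 - 2103y^2 = 1 is (p_{k-1}, q_{k-1}) = (p_5, q_5); compute convergents through index 5.
Convergents (p_i = a_i*p_{i-1} + p_{i-2}, q_i = a_i*q_{i-1} + q_{i-2} with p_{-2}=0, p_{-1}=1, q_{-2}=1, q_{-1}=0):
  i=0: a_0=45, p_0 = 45*1 + 0 = 45, q_0 = 45*0 + 1 = 1.
  i=1: a_1=1, p_1 = 1*45 + 1 = 46, q_1 = 1*1 + 0 = 1.
  i=2: a_2=6, p_2 = 6*46 + 45 = 321, q_2 = 6*1 + 1 = 7.
  i=3: a_3=15, p_3 = 15*321 + 46 = 4861, q_3 = 15*7 + 1 = 106.
  i=4: a_4=6, p_4 = 6*4861 + 321 = 29487, q_4 = 6*106 + 7 = 643.
  i=5: a_5=1, p_5 = 1*29487 + 4861 = 34348, q_5 = 1*643 + 106 = 749.
Check: 34348^2 - 2103*749^2 = 1179785104 - 1179785103 = 1, so (x, y) = (34348, 749) solves the equation, and by the theorem it is the least positive solution.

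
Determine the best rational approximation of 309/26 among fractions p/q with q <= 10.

107/9

Expand x = 309/26 as a continued fraction with the Euclidean algorithm:
  309 = 11*26 + 23, so a_0 = 11.
  26 = 1*23 + 3, so a_1 = 1.
  23 = 7*3 + 2, so a_2 = 7.
  3 = 1*2 + 1, so a_3 = 1.
  2 = 2*1 + 0, so a_4 = 2.
so x = [11; 1, 7, 1, 2].
Convergents (p_i = a_i*p_{i-1} + p_{i-2}, q_i = a_i*q_{i-1} + q_{i-2} with p_{-2}=0, p_{-1}=1, q_{-2}=1, q_{-1}=0), until the denominator exceeds 10:
  i=0: a_0=11, p_0 = 11*1 + 0 = 11, q_0 = 11*0 + 1 = 1.
  i=1: a_1=1, p_1 = 1*11 + 1 = 12, q_1 = 1*1 + 0 = 1.
  i=2: a_2=7, p_2 = 7*12 + 11 = 95, q_2 = 7*1 + 1 = 8.
  i=3: a_3=1, p_3 = 1*95 + 12 = 107, q_3 = 1*8 + 1 = 9.
  i=4: a_4=2, p_4 = 2*107 + 95 = 309, q_4 = 2*9 + 8 = 26.
q_4 = 26 > 10, so the last convergent with denominator <= 10 is p_3/q_3 = 107/9.
The closest fraction with denominator <= 10 is either p_3/q_3 or the intermediate fraction (k*p_3 + p_2)/(k*q_3 + q_2) with the largest k >= 1 whose denominator stays <= 10; these approach x as k grows, and every other convergent or intermediate fraction in range is farther away.
Largest k: floor((10 - q_2)/q_3) = floor((10 - 8)/9) = 0.
Since k = 0, no intermediate fraction beyond p_3/q_3 has denominator <= 10, so the convergent 107/9 is the closest (its error is |309*9 - 107*26|/(26*9) = 1/234).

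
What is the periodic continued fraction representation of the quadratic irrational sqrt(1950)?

[44; (6, 3, 2, 1, 2, 1, 2, 3, 6, 88)]

Write x_i = (sqrt(1950) + m_i)/d_i with (m_0, d_0) = (0, 1). a_0 = floor(sqrt(1950)) = 44, since 44^2 = 1936 <= 1950 < 2025 = 45^2.
Iterate m_{i+1} = d_i*a_i - m_i, d_{i+1} = (1950 - m_{i+1}^2)/d_i, a_{i+1} = floor((a_0 + m_{i+1})/d_{i+1}):
  m_1 = 1*44 - 0 = 44, d_1 = (1950 - 44^2)/1 = 14/1 = 14, a_1 = floor((44 + 44)/14) = 6.
  m_2 = 14*6 - 44 = 40, d_2 = (1950 - 40^2)/14 = 350/14 = 25, a_2 = floor((44 + 40)/25) = 3.
  m_3 = 25*3 - 40 = 35, d_3 = (1950 - 35^2)/25 = 725/25 = 29, a_3 = floor((44 + 35)/29) = 2.
  m_4 = 29*2 - 35 = 23, d_4 = (1950 - 23^2)/29 = 1421/29 = 49, a_4 = floor((44 + 23)/49) = 1.
  m_5 = 49*1 - 23 = 26, d_5 = (1950 - 26^2)/49 = 1274/49 = 26, a_5 = floor((44 + 26)/26) = 2.
  m_6 = 26*2 - 26 = 26, d_6 = (1950 - 26^2)/26 = 1274/26 = 49, a_6 = floor((44 + 26)/49) = 1.
  m_7 = 49*1 - 26 = 23, d_7 = (1950 - 23^2)/49 = 1421/49 = 29, a_7 = floor((44 + 23)/29) = 2.
  m_8 = 29*2 - 23 = 35, d_8 = (1950 - 35^2)/29 = 725/29 = 25, a_8 = floor((44 + 35)/25) = 3.
  m_9 = 25*3 - 35 = 40, d_9 = (1950 - 40^2)/25 = 350/25 = 14, a_9 = floor((44 + 40)/14) = 6.
  m_10 = 14*6 - 40 = 44, d_10 = (1950 - 44^2)/14 = 14/14 = 1, a_10 = floor((44 + 44)/1) = 88.
  m_11 = 1*88 - 44 = 44, d_11 = (1950 - 44^2)/1 = 14/1 = 14: (m_11, d_11) = (m_1, d_1) = (44, 14), so from here the quotients repeat a_1, ..., a_10; the period length is 10.
Hence the expansion of sqrt(1950) is a_0 = 44 followed by the repeating block 6, 3, 2, 1, 2, 1, 2, 3, 6, 88 (period 10).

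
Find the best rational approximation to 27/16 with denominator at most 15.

22/13

Expand x = 27/16 as a continued fraction with the Euclidean algorithm:
  27 = 1*16 + 11, so a_0 = 1.
  16 = 1*11 + 5, so a_1 = 1.
  11 = 2*5 + 1, so a_2 = 2.
  5 = 5*1 + 0, so a_3 = 5.
so x = [1; 1, 2, 5].
Convergents (p_i = a_i*p_{i-1} + p_{i-2}, q_i = a_i*q_{i-1} + q_{i-2} with p_{-2}=0, p_{-1}=1, q_{-2}=1, q_{-1}=0), until the denominator exceeds 15:
  i=0: a_0=1, p_0 = 1*1 + 0 = 1, q_0 = 1*0 + 1 = 1.
  i=1: a_1=1, p_1 = 1*1 + 1 = 2, q_1 = 1*1 + 0 = 1.
  i=2: a_2=2, p_2 = 2*2 + 1 = 5, q_2 = 2*1 + 1 = 3.
  i=3: a_3=5, p_3 = 5*5 + 2 = 27, q_3 = 5*3 + 1 = 16.
q_3 = 16 > 15, so the last convergent with denominator <= 15 is p_2/q_2 = 5/3.
The closest fraction with denominator <= 15 is either p_2/q_2 or the intermediate fraction (k*p_2 + p_1)/(k*q_2 + q_1) with the largest k >= 1 whose denominator stays <= 15; these approach x as k grows, and every other convergent or intermediate fraction in range is farther away.
Largest k: floor((15 - q_1)/q_2) = floor((15 - 1)/3) = 4.
That gives (4*5 + 2)/(4*3 + 1) = 22/13.
Compare the errors: |x - 5/3| = |27*3 - 5*16|/(16*3) = 1/48, and |x - 22/13| = |27*13 - 22*16|/(16*13) = 1/208.
Cross-multiplying, 1*48 = 48 < 208 = 1*208, so 1/208 is smaller: the intermediate fraction 22/13 is closer to x than 5/3.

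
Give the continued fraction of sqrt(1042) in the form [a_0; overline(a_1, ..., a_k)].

[32; overline(3, 1, 1, 3, 64)]

Write x_i = (sqrt(1042) + m_i)/d_i with (m_0, d_0) = (0, 1). a_0 = floor(sqrt(1042)) = 32, since 32^2 = 1024 <= 1042 < 1089 = 33^2.
Iterate m_{i+1} = d_i*a_i - m_i, d_{i+1} = (1042 - m_{i+1}^2)/d_i, a_{i+1} = floor((a_0 + m_{i+1})/d_{i+1}):
  m_1 = 1*32 - 0 = 32, d_1 = (1042 - 32^2)/1 = 18/1 = 18, a_1 = floor((32 + 32)/18) = 3.
  m_2 = 18*3 - 32 = 22, d_2 = (1042 - 22^2)/18 = 558/18 = 31, a_2 = floor((32 + 22)/31) = 1.
  m_3 = 31*1 - 22 = 9, d_3 = (1042 - 9^2)/31 = 961/31 = 31, a_3 = floor((32 + 9)/31) = 1.
  m_4 = 31*1 - 9 = 22, d_4 = (1042 - 22^2)/31 = 558/31 = 18, a_4 = floor((32 + 22)/18) = 3.
  m_5 = 18*3 - 22 = 32, d_5 = (1042 - 32^2)/18 = 18/18 = 1, a_5 = floor((32 + 32)/1) = 64.
  m_6 = 1*64 - 32 = 32, d_6 = (1042 - 32^2)/1 = 18/1 = 18: (m_6, d_6) = (m_1, d_1) = (32, 18), so from here the quotients repeat a_1, ..., a_5; the period length is 5.
Hence the expansion of sqrt(1042) is a_0 = 32 followed by the repeating block 3, 1, 1, 3, 64 (period 5).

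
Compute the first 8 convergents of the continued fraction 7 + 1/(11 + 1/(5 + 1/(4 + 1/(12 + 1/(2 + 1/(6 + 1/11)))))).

Using the convergent recurrence p_i = a_i*p_{i-1} + p_{i-2}, q_i = a_i*q_{i-1} + q_{i-2} with p_{-2}=0, p_{-1}=1, q_{-2}=1, q_{-1}=0:
  i=0: a_0=7, p_0 = 7*1 + 0 = 7, q_0 = 7*0 + 1 = 1.
  i=1: a_1=11, p_1 = 11*7 + 1 = 78, q_1 = 11*1 + 0 = 11.
  i=2: a_2=5, p_2 = 5*78 + 7 = 397, q_2 = 5*11 + 1 = 56.
  i=3: a_3=4, p_3 = 4*397 + 78 = 1666, q_3 = 4*56 + 11 = 235.
  i=4: a_4=12, p_4 = 12*1666 + 397 = 20389, q_4 = 12*235 + 56 = 2876.
  i=5: a_5=2, p_5 = 2*20389 + 1666 = 42444, q_5 = 2*2876 + 235 = 5987.
  i=6: a_6=6, p_6 = 6*42444 + 20389 = 275053, q_6 = 6*5987 + 2876 = 38798.
  i=7: a_7=11, p_7 = 11*275053 + 42444 = 3068027, q_7 = 11*38798 + 5987 = 432765.

7/1, 78/11, 397/56, 1666/235, 20389/2876, 42444/5987, 275053/38798, 3068027/432765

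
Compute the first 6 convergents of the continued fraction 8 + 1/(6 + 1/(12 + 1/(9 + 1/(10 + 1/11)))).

8/1, 49/6, 596/73, 5413/663, 54726/6703, 607399/74396

Using the convergent recurrence p_i = a_i*p_{i-1} + p_{i-2}, q_i = a_i*q_{i-1} + q_{i-2} with p_{-2}=0, p_{-1}=1, q_{-2}=1, q_{-1}=0:
  i=0: a_0=8, p_0 = 8*1 + 0 = 8, q_0 = 8*0 + 1 = 1.
  i=1: a_1=6, p_1 = 6*8 + 1 = 49, q_1 = 6*1 + 0 = 6.
  i=2: a_2=12, p_2 = 12*49 + 8 = 596, q_2 = 12*6 + 1 = 73.
  i=3: a_3=9, p_3 = 9*596 + 49 = 5413, q_3 = 9*73 + 6 = 663.
  i=4: a_4=10, p_4 = 10*5413 + 596 = 54726, q_4 = 10*663 + 73 = 6703.
  i=5: a_5=11, p_5 = 11*54726 + 5413 = 607399, q_5 = 11*6703 + 663 = 74396.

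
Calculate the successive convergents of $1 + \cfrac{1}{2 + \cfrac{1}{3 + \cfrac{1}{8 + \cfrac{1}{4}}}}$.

Using the convergent recurrence p_i = a_i*p_{i-1} + p_{i-2}, q_i = a_i*q_{i-1} + q_{i-2} with p_{-2}=0, p_{-1}=1, q_{-2}=1, q_{-1}=0:
  i=0: a_0=1, p_0 = 1*1 + 0 = 1, q_0 = 1*0 + 1 = 1.
  i=1: a_1=2, p_1 = 2*1 + 1 = 3, q_1 = 2*1 + 0 = 2.
  i=2: a_2=3, p_2 = 3*3 + 1 = 10, q_2 = 3*2 + 1 = 7.
  i=3: a_3=8, p_3 = 8*10 + 3 = 83, q_3 = 8*7 + 2 = 58.
  i=4: a_4=4, p_4 = 4*83 + 10 = 342, q_4 = 4*58 + 7 = 239.

1/1, 3/2, 10/7, 83/58, 342/239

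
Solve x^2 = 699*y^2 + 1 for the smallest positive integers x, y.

First expand sqrt(699) as a continued fraction. With x_i = (sqrt(699) + m_i)/d_i and (m_0, d_0) = (0, 1): a_0 = floor(sqrt(699)) = 26, since 26^2 = 676 <= 699 < 729 = 27^2.
Iterate m_{i+1} = d_i*a_i - m_i, d_{i+1} = (699 - m_{i+1}^2)/d_i, a_{i+1} = floor((a_0 + m_{i+1})/d_{i+1}):
  m_1 = 1*26 - 0 = 26, d_1 = (699 - 26^2)/1 = 23/1 = 23, a_1 = floor((26 + 26)/23) = 2.
  m_2 = 23*2 - 26 = 20, d_2 = (699 - 20^2)/23 = 299/23 = 13, a_2 = floor((26 + 20)/13) = 3.
  m_3 = 13*3 - 20 = 19, d_3 = (699 - 19^2)/13 = 338/13 = 26, a_3 = floor((26 + 19)/26) = 1.
  m_4 = 26*1 - 19 = 7, d_4 = (699 - 7^2)/26 = 650/26 = 25, a_4 = floor((26 + 7)/25) = 1.
  m_5 = 25*1 - 7 = 18, d_5 = (699 - 18^2)/25 = 375/25 = 15, a_5 = floor((26 + 18)/15) = 2.
  m_6 = 15*2 - 18 = 12, d_6 = (699 - 12^2)/15 = 555/15 = 37, a_6 = floor((26 + 12)/37) = 1.
  m_7 = 37*1 - 12 = 25, d_7 = (699 - 25^2)/37 = 74/37 = 2, a_7 = floor((26 + 25)/2) = 25.
  m_8 = 2*25 - 25 = 25, d_8 = (699 - 25^2)/2 = 74/2 = 37, a_8 = floor((26 + 25)/37) = 1.
  m_9 = 37*1 - 25 = 12, d_9 = (699 - 12^2)/37 = 555/37 = 15, a_9 = floor((26 + 12)/15) = 2.
  m_10 = 15*2 - 12 = 18, d_10 = (699 - 18^2)/15 = 375/15 = 25, a_10 = floor((26 + 18)/25) = 1.
  m_11 = 25*1 - 18 = 7, d_11 = (699 - 7^2)/25 = 650/25 = 26, a_11 = floor((26 + 7)/26) = 1.
  m_12 = 26*1 - 7 = 19, d_12 = (699 - 19^2)/26 = 338/26 = 13, a_12 = floor((26 + 19)/13) = 3.
  m_13 = 13*3 - 19 = 20, d_13 = (699 - 20^2)/13 = 299/13 = 23, a_13 = floor((26 + 20)/23) = 2.
  m_14 = 23*2 - 20 = 26, d_14 = (699 - 26^2)/23 = 23/23 = 1, a_14 = floor((26 + 26)/1) = 52.
  m_15 = 1*52 - 26 = 26, d_15 = (699 - 26^2)/1 = 23/1 = 23: (m_15, d_15) = (m_1, d_1) = (26, 23), so from here the quotients repeat a_1, ..., a_14; the period length is 14.
So sqrt(699) = [26; (2, 3, 1, 1, 2, 1, 25, 1, 2, 1, 1, 3, 2, 52)] with period length k = 14.
k is even, so the fundamental solution of x^2 - 699y^2 = 1 is (p_{k-1}, q_{k-1}) = (p_13, q_13); compute convergents through index 13.
Convergents (p_i = a_i*p_{i-1} + p_{i-2}, q_i = a_i*q_{i-1} + q_{i-2} with p_{-2}=0, p_{-1}=1, q_{-2}=1, q_{-1}=0):
  i=0: a_0=26, p_0 = 26*1 + 0 = 26, q_0 = 26*0 + 1 = 1.
  i=1: a_1=2, p_1 = 2*26 + 1 = 53, q_1 = 2*1 + 0 = 2.
  i=2: a_2=3, p_2 = 3*53 + 26 = 185, q_2 = 3*2 + 1 = 7.
  i=3: a_3=1, p_3 = 1*185 + 53 = 238, q_3 = 1*7 + 2 = 9.
  i=4: a_4=1, p_4 = 1*238 + 185 = 423, q_4 = 1*9 + 7 = 16.
  i=5: a_5=2, p_5 = 2*423 + 238 = 1084, q_5 = 2*16 + 9 = 41.
  i=6: a_6=1, p_6 = 1*1084 + 423 = 1507, q_6 = 1*41 + 16 = 57.
  i=7: a_7=25, p_7 = 25*1507 + 1084 = 38759, q_7 = 25*57 + 41 = 1466.
  i=8: a_8=1, p_8 = 1*38759 + 1507 = 40266, q_8 = 1*1466 + 57 = 1523.
  i=9: a_9=2, p_9 = 2*40266 + 38759 = 119291, q_9 = 2*1523 + 1466 = 4512.
  i=10: a_10=1, p_10 = 1*119291 + 40266 = 159557, q_10 = 1*4512 + 1523 = 6035.
  i=11: a_11=1, p_11 = 1*159557 + 119291 = 278848, q_11 = 1*6035 + 4512 = 10547.
  i=12: a_12=3, p_12 = 3*278848 + 159557 = 996101, q_12 = 3*10547 + 6035 = 37676.
  i=13: a_13=2, p_13 = 2*996101 + 278848 = 2271050, q_13 = 2*37676 + 10547 = 85899.
Check: 2271050^2 - 699*85899^2 = 5157668102500 - 5157668102499 = 1, so (x, y) = (2271050, 85899) solves the equation, and by the theorem it is the least positive solution.

(x, y) = (2271050, 85899)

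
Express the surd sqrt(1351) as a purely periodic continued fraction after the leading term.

Write x_i = (sqrt(1351) + m_i)/d_i with (m_0, d_0) = (0, 1). a_0 = floor(sqrt(1351)) = 36, since 36^2 = 1296 <= 1351 < 1369 = 37^2.
Iterate m_{i+1} = d_i*a_i - m_i, d_{i+1} = (1351 - m_{i+1}^2)/d_i, a_{i+1} = floor((a_0 + m_{i+1})/d_{i+1}):
  m_1 = 1*36 - 0 = 36, d_1 = (1351 - 36^2)/1 = 55/1 = 55, a_1 = floor((36 + 36)/55) = 1.
  m_2 = 55*1 - 36 = 19, d_2 = (1351 - 19^2)/55 = 990/55 = 18, a_2 = floor((36 + 19)/18) = 3.
  m_3 = 18*3 - 19 = 35, d_3 = (1351 - 35^2)/18 = 126/18 = 7, a_3 = floor((36 + 35)/7) = 10.
  m_4 = 7*10 - 35 = 35, d_4 = (1351 - 35^2)/7 = 126/7 = 18, a_4 = floor((36 + 35)/18) = 3.
  m_5 = 18*3 - 35 = 19, d_5 = (1351 - 19^2)/18 = 990/18 = 55, a_5 = floor((36 + 19)/55) = 1.
  m_6 = 55*1 - 19 = 36, d_6 = (1351 - 36^2)/55 = 55/55 = 1, a_6 = floor((36 + 36)/1) = 72.
  m_7 = 1*72 - 36 = 36, d_7 = (1351 - 36^2)/1 = 55/1 = 55: (m_7, d_7) = (m_1, d_1) = (36, 55), so from here the quotients repeat a_1, ..., a_6; the period length is 6.
Hence the expansion of sqrt(1351) is a_0 = 36 followed by the repeating block 1, 3, 10, 3, 1, 72 (period 6).

[36; (1, 3, 10, 3, 1, 72)]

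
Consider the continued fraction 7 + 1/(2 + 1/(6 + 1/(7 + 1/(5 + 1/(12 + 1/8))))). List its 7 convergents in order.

7/1, 15/2, 97/13, 694/93, 3567/478, 43498/5829, 351551/47110

Using the convergent recurrence p_i = a_i*p_{i-1} + p_{i-2}, q_i = a_i*q_{i-1} + q_{i-2} with p_{-2}=0, p_{-1}=1, q_{-2}=1, q_{-1}=0:
  i=0: a_0=7, p_0 = 7*1 + 0 = 7, q_0 = 7*0 + 1 = 1.
  i=1: a_1=2, p_1 = 2*7 + 1 = 15, q_1 = 2*1 + 0 = 2.
  i=2: a_2=6, p_2 = 6*15 + 7 = 97, q_2 = 6*2 + 1 = 13.
  i=3: a_3=7, p_3 = 7*97 + 15 = 694, q_3 = 7*13 + 2 = 93.
  i=4: a_4=5, p_4 = 5*694 + 97 = 3567, q_4 = 5*93 + 13 = 478.
  i=5: a_5=12, p_5 = 12*3567 + 694 = 43498, q_5 = 12*478 + 93 = 5829.
  i=6: a_6=8, p_6 = 8*43498 + 3567 = 351551, q_6 = 8*5829 + 478 = 47110.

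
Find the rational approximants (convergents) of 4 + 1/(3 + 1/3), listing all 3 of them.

4/1, 13/3, 43/10

Using the convergent recurrence p_i = a_i*p_{i-1} + p_{i-2}, q_i = a_i*q_{i-1} + q_{i-2} with p_{-2}=0, p_{-1}=1, q_{-2}=1, q_{-1}=0:
  i=0: a_0=4, p_0 = 4*1 + 0 = 4, q_0 = 4*0 + 1 = 1.
  i=1: a_1=3, p_1 = 3*4 + 1 = 13, q_1 = 3*1 + 0 = 3.
  i=2: a_2=3, p_2 = 3*13 + 4 = 43, q_2 = 3*3 + 1 = 10.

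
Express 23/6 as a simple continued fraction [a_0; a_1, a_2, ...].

Run the Euclidean algorithm on 23 and 6; the successive quotients are the partial quotients a_0, a_1, ... (each step inverts the fractional part left over by the previous one):
  23 = 3*6 + 5, so a_0 = 3.
  6 = 1*5 + 1, so a_1 = 1.
  5 = 5*1 + 0, so a_2 = 5.
The remainder reaches 0 after 3 divisions, so the expansion has 3 partial quotients, read off in order.

[3; 1, 5]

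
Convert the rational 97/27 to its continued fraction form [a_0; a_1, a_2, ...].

[3; 1, 1, 2, 5]

Run the Euclidean algorithm on 97 and 27; the successive quotients are the partial quotients a_0, a_1, ... (each step inverts the fractional part left over by the previous one):
  97 = 3*27 + 16, so a_0 = 3.
  27 = 1*16 + 11, so a_1 = 1.
  16 = 1*11 + 5, so a_2 = 1.
  11 = 2*5 + 1, so a_3 = 2.
  5 = 5*1 + 0, so a_4 = 5.
The remainder reaches 0 after 5 divisions, so the expansion has 5 partial quotients, read off in order.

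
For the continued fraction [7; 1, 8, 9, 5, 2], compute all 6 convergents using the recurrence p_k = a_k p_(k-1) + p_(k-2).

7/1, 8/1, 71/9, 647/82, 3306/419, 7259/920

Using the convergent recurrence p_i = a_i*p_{i-1} + p_{i-2}, q_i = a_i*q_{i-1} + q_{i-2} with p_{-2}=0, p_{-1}=1, q_{-2}=1, q_{-1}=0:
  i=0: a_0=7, p_0 = 7*1 + 0 = 7, q_0 = 7*0 + 1 = 1.
  i=1: a_1=1, p_1 = 1*7 + 1 = 8, q_1 = 1*1 + 0 = 1.
  i=2: a_2=8, p_2 = 8*8 + 7 = 71, q_2 = 8*1 + 1 = 9.
  i=3: a_3=9, p_3 = 9*71 + 8 = 647, q_3 = 9*9 + 1 = 82.
  i=4: a_4=5, p_4 = 5*647 + 71 = 3306, q_4 = 5*82 + 9 = 419.
  i=5: a_5=2, p_5 = 2*3306 + 647 = 7259, q_5 = 2*419 + 82 = 920.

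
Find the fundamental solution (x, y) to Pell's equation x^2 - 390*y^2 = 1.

(x, y) = (79, 4)

First expand sqrt(390) as a continued fraction. With x_i = (sqrt(390) + m_i)/d_i and (m_0, d_0) = (0, 1): a_0 = floor(sqrt(390)) = 19, since 19^2 = 361 <= 390 < 400 = 20^2.
Iterate m_{i+1} = d_i*a_i - m_i, d_{i+1} = (390 - m_{i+1}^2)/d_i, a_{i+1} = floor((a_0 + m_{i+1})/d_{i+1}):
  m_1 = 1*19 - 0 = 19, d_1 = (390 - 19^2)/1 = 29/1 = 29, a_1 = floor((19 + 19)/29) = 1.
  m_2 = 29*1 - 19 = 10, d_2 = (390 - 10^2)/29 = 290/29 = 10, a_2 = floor((19 + 10)/10) = 2.
  m_3 = 10*2 - 10 = 10, d_3 = (390 - 10^2)/10 = 290/10 = 29, a_3 = floor((19 + 10)/29) = 1.
  m_4 = 29*1 - 10 = 19, d_4 = (390 - 19^2)/29 = 29/29 = 1, a_4 = floor((19 + 19)/1) = 38.
  m_5 = 1*38 - 19 = 19, d_5 = (390 - 19^2)/1 = 29/1 = 29: (m_5, d_5) = (m_1, d_1) = (19, 29), so from here the quotients repeat a_1, ..., a_4; the period length is 4.
So sqrt(390) = [19; (1, 2, 1, 38)] with period length k = 4.
k is even, so the fundamental solution of x^2 - 390y^2 = 1 is (p_{k-1}, q_{k-1}) = (p_3, q_3); compute convergents through index 3.
Convergents (p_i = a_i*p_{i-1} + p_{i-2}, q_i = a_i*q_{i-1} + q_{i-2} with p_{-2}=0, p_{-1}=1, q_{-2}=1, q_{-1}=0):
  i=0: a_0=19, p_0 = 19*1 + 0 = 19, q_0 = 19*0 + 1 = 1.
  i=1: a_1=1, p_1 = 1*19 + 1 = 20, q_1 = 1*1 + 0 = 1.
  i=2: a_2=2, p_2 = 2*20 + 19 = 59, q_2 = 2*1 + 1 = 3.
  i=3: a_3=1, p_3 = 1*59 + 20 = 79, q_3 = 1*3 + 1 = 4.
Check: 79^2 - 390*4^2 = 6241 - 6240 = 1, so (x, y) = (79, 4) solves the equation, and by the theorem it is the least positive solution.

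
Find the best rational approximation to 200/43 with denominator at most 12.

Expand x = 200/43 as a continued fraction with the Euclidean algorithm:
  200 = 4*43 + 28, so a_0 = 4.
  43 = 1*28 + 15, so a_1 = 1.
  28 = 1*15 + 13, so a_2 = 1.
  15 = 1*13 + 2, so a_3 = 1.
  13 = 6*2 + 1, so a_4 = 6.
  2 = 2*1 + 0, so a_5 = 2.
so x = [4; 1, 1, 1, 6, 2].
Convergents (p_i = a_i*p_{i-1} + p_{i-2}, q_i = a_i*q_{i-1} + q_{i-2} with p_{-2}=0, p_{-1}=1, q_{-2}=1, q_{-1}=0), until the denominator exceeds 12:
  i=0: a_0=4, p_0 = 4*1 + 0 = 4, q_0 = 4*0 + 1 = 1.
  i=1: a_1=1, p_1 = 1*4 + 1 = 5, q_1 = 1*1 + 0 = 1.
  i=2: a_2=1, p_2 = 1*5 + 4 = 9, q_2 = 1*1 + 1 = 2.
  i=3: a_3=1, p_3 = 1*9 + 5 = 14, q_3 = 1*2 + 1 = 3.
  i=4: a_4=6, p_4 = 6*14 + 9 = 93, q_4 = 6*3 + 2 = 20.
q_4 = 20 > 12, so the last convergent with denominator <= 12 is p_3/q_3 = 14/3.
The closest fraction with denominator <= 12 is either p_3/q_3 or the intermediate fraction (k*p_3 + p_2)/(k*q_3 + q_2) with the largest k >= 1 whose denominator stays <= 12; these approach x as k grows, and every other convergent or intermediate fraction in range is farther away.
Largest k: floor((12 - q_2)/q_3) = floor((12 - 2)/3) = 3.
That gives (3*14 + 9)/(3*3 + 2) = 51/11.
Compare the errors: |x - 14/3| = |200*3 - 14*43|/(43*3) = 2/129, and |x - 51/11| = |200*11 - 51*43|/(43*11) = 7/473.
Cross-multiplying, 7*129 = 903 < 946 = 2*473, so 7/473 is smaller: the intermediate fraction 51/11 is closer to x than 14/3.

51/11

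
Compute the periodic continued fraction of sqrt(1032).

[32; (8, 64)]

Write x_i = (sqrt(1032) + m_i)/d_i with (m_0, d_0) = (0, 1). a_0 = floor(sqrt(1032)) = 32, since 32^2 = 1024 <= 1032 < 1089 = 33^2.
Iterate m_{i+1} = d_i*a_i - m_i, d_{i+1} = (1032 - m_{i+1}^2)/d_i, a_{i+1} = floor((a_0 + m_{i+1})/d_{i+1}):
  m_1 = 1*32 - 0 = 32, d_1 = (1032 - 32^2)/1 = 8/1 = 8, a_1 = floor((32 + 32)/8) = 8.
  m_2 = 8*8 - 32 = 32, d_2 = (1032 - 32^2)/8 = 8/8 = 1, a_2 = floor((32 + 32)/1) = 64.
  m_3 = 1*64 - 32 = 32, d_3 = (1032 - 32^2)/1 = 8/1 = 8: (m_3, d_3) = (m_1, d_1) = (32, 8), so from here the quotients repeat a_1, a_2; the period length is 2.
Hence the expansion of sqrt(1032) is a_0 = 32 followed by the repeating block 8, 64 (period 2).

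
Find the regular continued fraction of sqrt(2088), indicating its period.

Write x_i = (sqrt(2088) + m_i)/d_i with (m_0, d_0) = (0, 1). a_0 = floor(sqrt(2088)) = 45, since 45^2 = 2025 <= 2088 < 2116 = 46^2.
Iterate m_{i+1} = d_i*a_i - m_i, d_{i+1} = (2088 - m_{i+1}^2)/d_i, a_{i+1} = floor((a_0 + m_{i+1})/d_{i+1}):
  m_1 = 1*45 - 0 = 45, d_1 = (2088 - 45^2)/1 = 63/1 = 63, a_1 = floor((45 + 45)/63) = 1.
  m_2 = 63*1 - 45 = 18, d_2 = (2088 - 18^2)/63 = 1764/63 = 28, a_2 = floor((45 + 18)/28) = 2.
  m_3 = 28*2 - 18 = 38, d_3 = (2088 - 38^2)/28 = 644/28 = 23, a_3 = floor((45 + 38)/23) = 3.
  m_4 = 23*3 - 38 = 31, d_4 = (2088 - 31^2)/23 = 1127/23 = 49, a_4 = floor((45 + 31)/49) = 1.
  m_5 = 49*1 - 31 = 18, d_5 = (2088 - 18^2)/49 = 1764/49 = 36, a_5 = floor((45 + 18)/36) = 1.
  m_6 = 36*1 - 18 = 18, d_6 = (2088 - 18^2)/36 = 1764/36 = 49, a_6 = floor((45 + 18)/49) = 1.
  m_7 = 49*1 - 18 = 31, d_7 = (2088 - 31^2)/49 = 1127/49 = 23, a_7 = floor((45 + 31)/23) = 3.
  m_8 = 23*3 - 31 = 38, d_8 = (2088 - 38^2)/23 = 644/23 = 28, a_8 = floor((45 + 38)/28) = 2.
  m_9 = 28*2 - 38 = 18, d_9 = (2088 - 18^2)/28 = 1764/28 = 63, a_9 = floor((45 + 18)/63) = 1.
  m_10 = 63*1 - 18 = 45, d_10 = (2088 - 45^2)/63 = 63/63 = 1, a_10 = floor((45 + 45)/1) = 90.
  m_11 = 1*90 - 45 = 45, d_11 = (2088 - 45^2)/1 = 63/1 = 63: (m_11, d_11) = (m_1, d_1) = (45, 63), so from here the quotients repeat a_1, ..., a_10; the period length is 10.
Hence the expansion of sqrt(2088) is a_0 = 45 followed by the repeating block 1, 2, 3, 1, 1, 1, 3, 2, 1, 90 (period 10).

[45; (1, 2, 3, 1, 1, 1, 3, 2, 1, 90)]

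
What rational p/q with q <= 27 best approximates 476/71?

Expand x = 476/71 as a continued fraction with the Euclidean algorithm:
  476 = 6*71 + 50, so a_0 = 6.
  71 = 1*50 + 21, so a_1 = 1.
  50 = 2*21 + 8, so a_2 = 2.
  21 = 2*8 + 5, so a_3 = 2.
  8 = 1*5 + 3, so a_4 = 1.
  5 = 1*3 + 2, so a_5 = 1.
  3 = 1*2 + 1, so a_6 = 1.
  2 = 2*1 + 0, so a_7 = 2.
so x = [6; 1, 2, 2, 1, 1, 1, 2].
Convergents (p_i = a_i*p_{i-1} + p_{i-2}, q_i = a_i*q_{i-1} + q_{i-2} with p_{-2}=0, p_{-1}=1, q_{-2}=1, q_{-1}=0), until the denominator exceeds 27:
  i=0: a_0=6, p_0 = 6*1 + 0 = 6, q_0 = 6*0 + 1 = 1.
  i=1: a_1=1, p_1 = 1*6 + 1 = 7, q_1 = 1*1 + 0 = 1.
  i=2: a_2=2, p_2 = 2*7 + 6 = 20, q_2 = 2*1 + 1 = 3.
  i=3: a_3=2, p_3 = 2*20 + 7 = 47, q_3 = 2*3 + 1 = 7.
  i=4: a_4=1, p_4 = 1*47 + 20 = 67, q_4 = 1*7 + 3 = 10.
  i=5: a_5=1, p_5 = 1*67 + 47 = 114, q_5 = 1*10 + 7 = 17.
  i=6: a_6=1, p_6 = 1*114 + 67 = 181, q_6 = 1*17 + 10 = 27.
  i=7: a_7=2, p_7 = 2*181 + 114 = 476, q_7 = 2*27 + 17 = 71.
q_7 = 71 > 27, so the last convergent with denominator <= 27 is p_6/q_6 = 181/27.
The closest fraction with denominator <= 27 is either p_6/q_6 or the intermediate fraction (k*p_6 + p_5)/(k*q_6 + q_5) with the largest k >= 1 whose denominator stays <= 27; these approach x as k grows, and every other convergent or intermediate fraction in range is farther away.
Largest k: floor((27 - q_5)/q_6) = floor((27 - 17)/27) = 0.
Since k = 0, no intermediate fraction beyond p_6/q_6 has denominator <= 27, so the convergent 181/27 is the closest (its error is |476*27 - 181*71|/(71*27) = 1/1917).

181/27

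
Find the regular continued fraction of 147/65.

Run the Euclidean algorithm on 147 and 65; the successive quotients are the partial quotients a_0, a_1, ... (each step inverts the fractional part left over by the previous one):
  147 = 2*65 + 17, so a_0 = 2.
  65 = 3*17 + 14, so a_1 = 3.
  17 = 1*14 + 3, so a_2 = 1.
  14 = 4*3 + 2, so a_3 = 4.
  3 = 1*2 + 1, so a_4 = 1.
  2 = 2*1 + 0, so a_5 = 2.
The remainder reaches 0 after 6 divisions, so the expansion has 6 partial quotients, read off in order.

[2; 3, 1, 4, 1, 2]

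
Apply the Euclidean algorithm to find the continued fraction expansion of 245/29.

Run the Euclidean algorithm on 245 and 29; the successive quotients are the partial quotients a_0, a_1, ... (each step inverts the fractional part left over by the previous one):
  245 = 8*29 + 13, so a_0 = 8.
  29 = 2*13 + 3, so a_1 = 2.
  13 = 4*3 + 1, so a_2 = 4.
  3 = 3*1 + 0, so a_3 = 3.
The remainder reaches 0 after 4 divisions, so the expansion has 4 partial quotients, read off in order.

[8; 2, 4, 3]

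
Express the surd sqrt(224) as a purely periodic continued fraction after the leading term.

Write x_i = (sqrt(224) + m_i)/d_i with (m_0, d_0) = (0, 1). a_0 = floor(sqrt(224)) = 14, since 14^2 = 196 <= 224 < 225 = 15^2.
Iterate m_{i+1} = d_i*a_i - m_i, d_{i+1} = (224 - m_{i+1}^2)/d_i, a_{i+1} = floor((a_0 + m_{i+1})/d_{i+1}):
  m_1 = 1*14 - 0 = 14, d_1 = (224 - 14^2)/1 = 28/1 = 28, a_1 = floor((14 + 14)/28) = 1.
  m_2 = 28*1 - 14 = 14, d_2 = (224 - 14^2)/28 = 28/28 = 1, a_2 = floor((14 + 14)/1) = 28.
  m_3 = 1*28 - 14 = 14, d_3 = (224 - 14^2)/1 = 28/1 = 28: (m_3, d_3) = (m_1, d_1) = (14, 28), so from here the quotients repeat a_1, a_2; the period length is 2.
Hence the expansion of sqrt(224) is a_0 = 14 followed by the repeating block 1, 28 (period 2).

[14; (1, 28)]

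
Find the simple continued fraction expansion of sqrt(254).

[15; (1, 14, 1, 30)]

Write x_i = (sqrt(254) + m_i)/d_i with (m_0, d_0) = (0, 1). a_0 = floor(sqrt(254)) = 15, since 15^2 = 225 <= 254 < 256 = 16^2.
Iterate m_{i+1} = d_i*a_i - m_i, d_{i+1} = (254 - m_{i+1}^2)/d_i, a_{i+1} = floor((a_0 + m_{i+1})/d_{i+1}):
  m_1 = 1*15 - 0 = 15, d_1 = (254 - 15^2)/1 = 29/1 = 29, a_1 = floor((15 + 15)/29) = 1.
  m_2 = 29*1 - 15 = 14, d_2 = (254 - 14^2)/29 = 58/29 = 2, a_2 = floor((15 + 14)/2) = 14.
  m_3 = 2*14 - 14 = 14, d_3 = (254 - 14^2)/2 = 58/2 = 29, a_3 = floor((15 + 14)/29) = 1.
  m_4 = 29*1 - 14 = 15, d_4 = (254 - 15^2)/29 = 29/29 = 1, a_4 = floor((15 + 15)/1) = 30.
  m_5 = 1*30 - 15 = 15, d_5 = (254 - 15^2)/1 = 29/1 = 29: (m_5, d_5) = (m_1, d_1) = (15, 29), so from here the quotients repeat a_1, ..., a_4; the period length is 4.
Hence the expansion of sqrt(254) is a_0 = 15 followed by the repeating block 1, 14, 1, 30 (period 4).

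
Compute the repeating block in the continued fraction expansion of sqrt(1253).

[35; (2, 1, 1, 17, 10, 17, 1, 1, 2, 70)]

Write x_i = (sqrt(1253) + m_i)/d_i with (m_0, d_0) = (0, 1). a_0 = floor(sqrt(1253)) = 35, since 35^2 = 1225 <= 1253 < 1296 = 36^2.
Iterate m_{i+1} = d_i*a_i - m_i, d_{i+1} = (1253 - m_{i+1}^2)/d_i, a_{i+1} = floor((a_0 + m_{i+1})/d_{i+1}):
  m_1 = 1*35 - 0 = 35, d_1 = (1253 - 35^2)/1 = 28/1 = 28, a_1 = floor((35 + 35)/28) = 2.
  m_2 = 28*2 - 35 = 21, d_2 = (1253 - 21^2)/28 = 812/28 = 29, a_2 = floor((35 + 21)/29) = 1.
  m_3 = 29*1 - 21 = 8, d_3 = (1253 - 8^2)/29 = 1189/29 = 41, a_3 = floor((35 + 8)/41) = 1.
  m_4 = 41*1 - 8 = 33, d_4 = (1253 - 33^2)/41 = 164/41 = 4, a_4 = floor((35 + 33)/4) = 17.
  m_5 = 4*17 - 33 = 35, d_5 = (1253 - 35^2)/4 = 28/4 = 7, a_5 = floor((35 + 35)/7) = 10.
  m_6 = 7*10 - 35 = 35, d_6 = (1253 - 35^2)/7 = 28/7 = 4, a_6 = floor((35 + 35)/4) = 17.
  m_7 = 4*17 - 35 = 33, d_7 = (1253 - 33^2)/4 = 164/4 = 41, a_7 = floor((35 + 33)/41) = 1.
  m_8 = 41*1 - 33 = 8, d_8 = (1253 - 8^2)/41 = 1189/41 = 29, a_8 = floor((35 + 8)/29) = 1.
  m_9 = 29*1 - 8 = 21, d_9 = (1253 - 21^2)/29 = 812/29 = 28, a_9 = floor((35 + 21)/28) = 2.
  m_10 = 28*2 - 21 = 35, d_10 = (1253 - 35^2)/28 = 28/28 = 1, a_10 = floor((35 + 35)/1) = 70.
  m_11 = 1*70 - 35 = 35, d_11 = (1253 - 35^2)/1 = 28/1 = 28: (m_11, d_11) = (m_1, d_1) = (35, 28), so from here the quotients repeat a_1, ..., a_10; the period length is 10.
Hence the expansion of sqrt(1253) is a_0 = 35 followed by the repeating block 2, 1, 1, 17, 10, 17, 1, 1, 2, 70 (period 10).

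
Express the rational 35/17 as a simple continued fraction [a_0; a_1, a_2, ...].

Run the Euclidean algorithm on 35 and 17; the successive quotients are the partial quotients a_0, a_1, ... (each step inverts the fractional part left over by the previous one):
  35 = 2*17 + 1, so a_0 = 2.
  17 = 17*1 + 0, so a_1 = 17.
The remainder reaches 0 after 2 divisions, so the expansion has 2 partial quotients, read off in order.

[2; 17]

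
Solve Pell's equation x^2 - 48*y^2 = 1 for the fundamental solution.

(x, y) = (7, 1)

First expand sqrt(48) as a continued fraction. With x_i = (sqrt(48) + m_i)/d_i and (m_0, d_0) = (0, 1): a_0 = floor(sqrt(48)) = 6, since 6^2 = 36 <= 48 < 49 = 7^2.
Iterate m_{i+1} = d_i*a_i - m_i, d_{i+1} = (48 - m_{i+1}^2)/d_i, a_{i+1} = floor((a_0 + m_{i+1})/d_{i+1}):
  m_1 = 1*6 - 0 = 6, d_1 = (48 - 6^2)/1 = 12/1 = 12, a_1 = floor((6 + 6)/12) = 1.
  m_2 = 12*1 - 6 = 6, d_2 = (48 - 6^2)/12 = 12/12 = 1, a_2 = floor((6 + 6)/1) = 12.
  m_3 = 1*12 - 6 = 6, d_3 = (48 - 6^2)/1 = 12/1 = 12: (m_3, d_3) = (m_1, d_1) = (6, 12), so from here the quotients repeat a_1, a_2; the period length is 2.
So sqrt(48) = [6; (1, 12)] with period length k = 2.
k is even, so the fundamental solution of x^2 - 48y^2 = 1 is (p_{k-1}, q_{k-1}) = (p_1, q_1); compute convergents through index 1.
Convergents (p_i = a_i*p_{i-1} + p_{i-2}, q_i = a_i*q_{i-1} + q_{i-2} with p_{-2}=0, p_{-1}=1, q_{-2}=1, q_{-1}=0):
  i=0: a_0=6, p_0 = 6*1 + 0 = 6, q_0 = 6*0 + 1 = 1.
  i=1: a_1=1, p_1 = 1*6 + 1 = 7, q_1 = 1*1 + 0 = 1.
Check: 7^2 - 48*1^2 = 49 - 48 = 1, so (x, y) = (7, 1) solves the equation, and by the theorem it is the least positive solution.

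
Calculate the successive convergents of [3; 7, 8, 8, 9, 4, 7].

Using the convergent recurrence p_i = a_i*p_{i-1} + p_{i-2}, q_i = a_i*q_{i-1} + q_{i-2} with p_{-2}=0, p_{-1}=1, q_{-2}=1, q_{-1}=0:
  i=0: a_0=3, p_0 = 3*1 + 0 = 3, q_0 = 3*0 + 1 = 1.
  i=1: a_1=7, p_1 = 7*3 + 1 = 22, q_1 = 7*1 + 0 = 7.
  i=2: a_2=8, p_2 = 8*22 + 3 = 179, q_2 = 8*7 + 1 = 57.
  i=3: a_3=8, p_3 = 8*179 + 22 = 1454, q_3 = 8*57 + 7 = 463.
  i=4: a_4=9, p_4 = 9*1454 + 179 = 13265, q_4 = 9*463 + 57 = 4224.
  i=5: a_5=4, p_5 = 4*13265 + 1454 = 54514, q_5 = 4*4224 + 463 = 17359.
  i=6: a_6=7, p_6 = 7*54514 + 13265 = 394863, q_6 = 7*17359 + 4224 = 125737.

3/1, 22/7, 179/57, 1454/463, 13265/4224, 54514/17359, 394863/125737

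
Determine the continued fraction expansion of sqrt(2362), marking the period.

[48; (1, 1, 1, 1, 96)]

Write x_i = (sqrt(2362) + m_i)/d_i with (m_0, d_0) = (0, 1). a_0 = floor(sqrt(2362)) = 48, since 48^2 = 2304 <= 2362 < 2401 = 49^2.
Iterate m_{i+1} = d_i*a_i - m_i, d_{i+1} = (2362 - m_{i+1}^2)/d_i, a_{i+1} = floor((a_0 + m_{i+1})/d_{i+1}):
  m_1 = 1*48 - 0 = 48, d_1 = (2362 - 48^2)/1 = 58/1 = 58, a_1 = floor((48 + 48)/58) = 1.
  m_2 = 58*1 - 48 = 10, d_2 = (2362 - 10^2)/58 = 2262/58 = 39, a_2 = floor((48 + 10)/39) = 1.
  m_3 = 39*1 - 10 = 29, d_3 = (2362 - 29^2)/39 = 1521/39 = 39, a_3 = floor((48 + 29)/39) = 1.
  m_4 = 39*1 - 29 = 10, d_4 = (2362 - 10^2)/39 = 2262/39 = 58, a_4 = floor((48 + 10)/58) = 1.
  m_5 = 58*1 - 10 = 48, d_5 = (2362 - 48^2)/58 = 58/58 = 1, a_5 = floor((48 + 48)/1) = 96.
  m_6 = 1*96 - 48 = 48, d_6 = (2362 - 48^2)/1 = 58/1 = 58: (m_6, d_6) = (m_1, d_1) = (48, 58), so from here the quotients repeat a_1, ..., a_5; the period length is 5.
Hence the expansion of sqrt(2362) is a_0 = 48 followed by the repeating block 1, 1, 1, 1, 96 (period 5).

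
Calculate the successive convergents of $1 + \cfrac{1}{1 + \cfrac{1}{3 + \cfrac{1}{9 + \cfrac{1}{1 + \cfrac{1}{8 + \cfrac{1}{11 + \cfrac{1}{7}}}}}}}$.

Using the convergent recurrence p_i = a_i*p_{i-1} + p_{i-2}, q_i = a_i*q_{i-1} + q_{i-2} with p_{-2}=0, p_{-1}=1, q_{-2}=1, q_{-1}=0:
  i=0: a_0=1, p_0 = 1*1 + 0 = 1, q_0 = 1*0 + 1 = 1.
  i=1: a_1=1, p_1 = 1*1 + 1 = 2, q_1 = 1*1 + 0 = 1.
  i=2: a_2=3, p_2 = 3*2 + 1 = 7, q_2 = 3*1 + 1 = 4.
  i=3: a_3=9, p_3 = 9*7 + 2 = 65, q_3 = 9*4 + 1 = 37.
  i=4: a_4=1, p_4 = 1*65 + 7 = 72, q_4 = 1*37 + 4 = 41.
  i=5: a_5=8, p_5 = 8*72 + 65 = 641, q_5 = 8*41 + 37 = 365.
  i=6: a_6=11, p_6 = 11*641 + 72 = 7123, q_6 = 11*365 + 41 = 4056.
  i=7: a_7=7, p_7 = 7*7123 + 641 = 50502, q_7 = 7*4056 + 365 = 28757.

1/1, 2/1, 7/4, 65/37, 72/41, 641/365, 7123/4056, 50502/28757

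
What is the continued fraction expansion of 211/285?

Run the Euclidean algorithm on 211 and 285; the successive quotients are the partial quotients a_0, a_1, ... (each step inverts the fractional part left over by the previous one):
  211 = 0*285 + 211, so a_0 = 0.
  285 = 1*211 + 74, so a_1 = 1.
  211 = 2*74 + 63, so a_2 = 2.
  74 = 1*63 + 11, so a_3 = 1.
  63 = 5*11 + 8, so a_4 = 5.
  11 = 1*8 + 3, so a_5 = 1.
  8 = 2*3 + 2, so a_6 = 2.
  3 = 1*2 + 1, so a_7 = 1.
  2 = 2*1 + 0, so a_8 = 2.
The remainder reaches 0 after 9 divisions, so the expansion has 9 partial quotients, read off in order.

[0; 1, 2, 1, 5, 1, 2, 1, 2]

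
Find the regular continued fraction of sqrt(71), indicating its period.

[8; (2, 2, 1, 7, 1, 2, 2, 16)]

Write x_i = (sqrt(71) + m_i)/d_i with (m_0, d_0) = (0, 1). a_0 = floor(sqrt(71)) = 8, since 8^2 = 64 <= 71 < 81 = 9^2.
Iterate m_{i+1} = d_i*a_i - m_i, d_{i+1} = (71 - m_{i+1}^2)/d_i, a_{i+1} = floor((a_0 + m_{i+1})/d_{i+1}):
  m_1 = 1*8 - 0 = 8, d_1 = (71 - 8^2)/1 = 7/1 = 7, a_1 = floor((8 + 8)/7) = 2.
  m_2 = 7*2 - 8 = 6, d_2 = (71 - 6^2)/7 = 35/7 = 5, a_2 = floor((8 + 6)/5) = 2.
  m_3 = 5*2 - 6 = 4, d_3 = (71 - 4^2)/5 = 55/5 = 11, a_3 = floor((8 + 4)/11) = 1.
  m_4 = 11*1 - 4 = 7, d_4 = (71 - 7^2)/11 = 22/11 = 2, a_4 = floor((8 + 7)/2) = 7.
  m_5 = 2*7 - 7 = 7, d_5 = (71 - 7^2)/2 = 22/2 = 11, a_5 = floor((8 + 7)/11) = 1.
  m_6 = 11*1 - 7 = 4, d_6 = (71 - 4^2)/11 = 55/11 = 5, a_6 = floor((8 + 4)/5) = 2.
  m_7 = 5*2 - 4 = 6, d_7 = (71 - 6^2)/5 = 35/5 = 7, a_7 = floor((8 + 6)/7) = 2.
  m_8 = 7*2 - 6 = 8, d_8 = (71 - 8^2)/7 = 7/7 = 1, a_8 = floor((8 + 8)/1) = 16.
  m_9 = 1*16 - 8 = 8, d_9 = (71 - 8^2)/1 = 7/1 = 7: (m_9, d_9) = (m_1, d_1) = (8, 7), so from here the quotients repeat a_1, ..., a_8; the period length is 8.
Hence the expansion of sqrt(71) is a_0 = 8 followed by the repeating block 2, 2, 1, 7, 1, 2, 2, 16 (period 8).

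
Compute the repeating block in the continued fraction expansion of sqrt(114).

Write x_i = (sqrt(114) + m_i)/d_i with (m_0, d_0) = (0, 1). a_0 = floor(sqrt(114)) = 10, since 10^2 = 100 <= 114 < 121 = 11^2.
Iterate m_{i+1} = d_i*a_i - m_i, d_{i+1} = (114 - m_{i+1}^2)/d_i, a_{i+1} = floor((a_0 + m_{i+1})/d_{i+1}):
  m_1 = 1*10 - 0 = 10, d_1 = (114 - 10^2)/1 = 14/1 = 14, a_1 = floor((10 + 10)/14) = 1.
  m_2 = 14*1 - 10 = 4, d_2 = (114 - 4^2)/14 = 98/14 = 7, a_2 = floor((10 + 4)/7) = 2.
  m_3 = 7*2 - 4 = 10, d_3 = (114 - 10^2)/7 = 14/7 = 2, a_3 = floor((10 + 10)/2) = 10.
  m_4 = 2*10 - 10 = 10, d_4 = (114 - 10^2)/2 = 14/2 = 7, a_4 = floor((10 + 10)/7) = 2.
  m_5 = 7*2 - 10 = 4, d_5 = (114 - 4^2)/7 = 98/7 = 14, a_5 = floor((10 + 4)/14) = 1.
  m_6 = 14*1 - 4 = 10, d_6 = (114 - 10^2)/14 = 14/14 = 1, a_6 = floor((10 + 10)/1) = 20.
  m_7 = 1*20 - 10 = 10, d_7 = (114 - 10^2)/1 = 14/1 = 14: (m_7, d_7) = (m_1, d_1) = (10, 14), so from here the quotients repeat a_1, ..., a_6; the period length is 6.
Hence the expansion of sqrt(114) is a_0 = 10 followed by the repeating block 1, 2, 10, 2, 1, 20 (period 6).

[10; (1, 2, 10, 2, 1, 20)]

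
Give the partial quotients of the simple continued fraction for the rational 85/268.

[0; 3, 6, 1, 1, 6]

Run the Euclidean algorithm on 85 and 268; the successive quotients are the partial quotients a_0, a_1, ... (each step inverts the fractional part left over by the previous one):
  85 = 0*268 + 85, so a_0 = 0.
  268 = 3*85 + 13, so a_1 = 3.
  85 = 6*13 + 7, so a_2 = 6.
  13 = 1*7 + 6, so a_3 = 1.
  7 = 1*6 + 1, so a_4 = 1.
  6 = 6*1 + 0, so a_5 = 6.
The remainder reaches 0 after 6 divisions, so the expansion has 6 partial quotients, read off in order.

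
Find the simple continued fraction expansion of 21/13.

[1; 1, 1, 1, 1, 2]

Run the Euclidean algorithm on 21 and 13; the successive quotients are the partial quotients a_0, a_1, ... (each step inverts the fractional part left over by the previous one):
  21 = 1*13 + 8, so a_0 = 1.
  13 = 1*8 + 5, so a_1 = 1.
  8 = 1*5 + 3, so a_2 = 1.
  5 = 1*3 + 2, so a_3 = 1.
  3 = 1*2 + 1, so a_4 = 1.
  2 = 2*1 + 0, so a_5 = 2.
The remainder reaches 0 after 6 divisions, so the expansion has 6 partial quotients, read off in order.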